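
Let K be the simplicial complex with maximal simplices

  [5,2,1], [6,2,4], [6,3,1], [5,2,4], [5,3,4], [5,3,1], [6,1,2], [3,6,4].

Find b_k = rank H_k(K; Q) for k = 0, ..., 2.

We work with the vertex ordering 1 < 2 < 3 < 4 < 5 < 6. The simplices of K, each written with vertices in increasing order, are:

  0-simplices (6): [1], [2], [3], [4], [5], [6]
  1-simplices (12): [1,2], [1,3], [1,5], [1,6], [2,4], [2,5], [2,6], [3,4], [3,5], [3,6], [4,5], [4,6]
  2-simplices (8): [1,2,5], [1,2,6], [1,3,5], [1,3,6], [2,4,5], [2,4,6], [3,4,5], [3,4,6]

so the chain groups are C_0 ≅ Z^6, C_1 ≅ Z^12, C_2 ≅ Z^8.

∂_1: C_1 → C_0 maps an edge to its endpoints' difference, ∂[p,q] = q − p. For instance
  ∂[3,4] = [4] − [3].
This gives a 6×12 integer matrix of rank 5; reducing to Smith normal form yields diagonal entries (1,1,1,1,1).

The boundary map ∂_2: C_2 → C_1 sends each 2-simplex [p,q,r] to [q,r] − [p,r] + [p,q]. For instance
  ∂[1,3,5] = [3,5] − [1,5] + [1,3],
  ∂[2,4,5] = [4,5] − [2,5] + [2,4].
The resulting 12×8 matrix has rank 7, and its Smith normal form has invariant factors (1,1,1,1,1,1,1).

Computing H_k = (kernel of ∂_k) / (image of ∂_{k+1}):

  H_0: rank C_0 − rank ∂_1 = 6 − 5 = 1, and the invariant factors of ∂_1 are all 1, so H_0 = Z.
  H_1: rank ker ∂_1 − rank ∂_2 = (12 − 5) − 7 = 0, and the invariant factors of ∂_2 are all 1, so H_1 = 0.
  H_2: rank ker ∂_2 − rank ∂_3 = (8 − 7) − 0 = 1, and there is no ∂_3, so H_2 = Z.

Hence the Betti numbers are b_0 = 1, b_1 = 0, b_2 = 1.

b_0 = 1, b_1 = 0, b_2 = 1.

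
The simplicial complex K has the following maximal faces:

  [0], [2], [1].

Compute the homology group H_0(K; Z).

H_0 = Z^3.

K has 3 vertices.
rank ∂_0 = 0, rank ∂_1 = 0 ⇒ b_0 = 3 − 0 − 0 = 3. So H_0 ≅ Z^3.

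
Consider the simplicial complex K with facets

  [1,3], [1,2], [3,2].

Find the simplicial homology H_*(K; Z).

H_0 ≅ Z,  H_1 ≅ Z.

Order the vertices as 1 < 2 < 3. Listing each simplex with vertices in this order, K has dimension 1 with simplices:

  0-simplices (3): [1], [2], [3]
  1-simplices (3): [1,2], [1,3], [2,3]

Hence C_0 ≅ Z^3, C_1 ≅ Z^3.

∂_1: C_1 → C_0 is given by ∂[p,q] = [q] − [p]. For instance
  ∂[1,2] = [2] − [1].
The 3×3 boundary matrix has rank 2 and Smith normal form diag(1,1).

From H_k ≅ ker(∂_k) / im(∂_{k+1}) we obtain:

  H_0: rank C_0 − rank ∂_1 = 3 − 2 = 1, and the invariant factors of ∂_1 are all 1, so H_0 ≅ Z.
  H_1: rank ker ∂_1 − rank ∂_2 = (3 − 2) − 0 = 1, and there is no ∂_2, so H_1 ≅ Z.

As a check, the Euler characteristic is 3 − 3 = 0, which agrees with 1 − 1 = 0.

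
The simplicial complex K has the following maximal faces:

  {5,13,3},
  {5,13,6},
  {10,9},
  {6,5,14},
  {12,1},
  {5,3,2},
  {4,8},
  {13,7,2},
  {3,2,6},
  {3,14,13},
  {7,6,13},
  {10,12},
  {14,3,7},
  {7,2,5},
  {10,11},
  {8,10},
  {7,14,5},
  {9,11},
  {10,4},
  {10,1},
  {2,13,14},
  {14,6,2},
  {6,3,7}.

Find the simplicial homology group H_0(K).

We work with the vertex ordering 1 < 2 < 3 < 4 < 5 < 6 < 7 < 8 < 9 < 10 < 11 < 12 < 13 < 14. The simplices of K, each written with vertices in increasing order, are:

  0-simplices (14): [1], [2], [3], [4], [5], [6], [7], [8], [9], [10], [11], [12], [13], [14]
  1-simplices (30): (30 of them)
  2-simplices (14): [2,3,5], [2,3,6], [2,5,7], [2,6,14], [2,7,13], [2,13,14], [3,5,13], [3,6,7], [3,7,14], [3,13,14], [5,6,13], [5,6,14], [5,7,14], [6,7,13]

giving chain groups C_0 ≅ Z^14, C_1 ≅ Z^30, C_2 ≅ Z^14.

The boundary map ∂_1: C_1 → C_0 is given by ∂[p,q] = [q] − [p]. For instance
  ∂[2,14] = [14] − [2].
As a 14×30 matrix over Z this has rank 12, with invariant factors (1,1,1,1,1,1,1,1,1,1,1,1).

The boundary map ∂_2: C_2 → C_1 sends each 2-simplex [p,q,r] to [q,r] − [p,r] + [p,q]. For instance
  ∂[5,6,14] = [6,14] − [5,14] + [5,6],
  ∂[3,5,13] = [5,13] − [3,13] + [3,5].
The resulting 30×14 matrix has rank 13, and its Smith normal form has invariant factors (1,1,1,1,1,1,1,1,1,1,1,1,1).

Reading off H_k = ker ∂_k / im ∂_{k+1}:

  H_0: rank C_0 − rank ∂_1 = 14 − 12 = 2, and the invariant factors of ∂_1 are all 1, so H_0 ≅ Z^2.

H_0 ≅ Z^2.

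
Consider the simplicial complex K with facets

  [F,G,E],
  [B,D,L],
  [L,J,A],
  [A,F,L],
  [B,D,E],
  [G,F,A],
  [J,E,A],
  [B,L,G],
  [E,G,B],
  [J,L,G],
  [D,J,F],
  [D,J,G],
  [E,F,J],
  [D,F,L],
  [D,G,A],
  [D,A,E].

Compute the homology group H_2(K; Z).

Order the vertices as A < B < D < E < F < G < J < L. Listing each simplex with vertices in this order, K has dimension 2 with simplices:

  0-simplices (8): A, B, D, E, F, G, J, L
  1-simplices (24): AD, AE, AF, AG, AJ, AL, BD, BE, BG, BL, DE, DF, DG, DJ, DL, EF, EG, EJ, FG, FJ, FL, GJ, GL, JL
  2-simplices (16): ADE, ADG, AEJ, AFG, AFL, AJL, BDE, BDL, BEG, BGL, DFJ, DFL, DGJ, EFG, EFJ, GJL

Hence C_0 ≅ Z^8, C_1 ≅ Z^24, C_2 ≅ Z^16.

∂_1: C_1 → C_0 sends each edge [p,q] (with p < q) to q − p. For instance
  ∂FL = L − F.
The 8×24 boundary matrix has rank 7 and Smith normal form diag(1,1,1,1,1,1,1).

The boundary map ∂_2: C_2 → C_1 sends each 2-simplex [p,q,r] to [q,r] − [p,r] + [p,q]. For instance
  ∂DFJ = FJ − DJ + DF,
  ∂DGJ = GJ − DJ + DG.
The 24×16 boundary matrix has rank 15 and Smith normal form diag(1,1,1,1,1,1,1,1,1,1,1,1,1,1,1).

Computing H_k = (kernel of ∂_k) / (image of ∂_{k+1}):

  H_2: rank ker ∂_2 − rank ∂_3 = (16 − 15) − 0 = 1, and there is no ∂_3, so H_2 ≅ Z.

H_2 = Z.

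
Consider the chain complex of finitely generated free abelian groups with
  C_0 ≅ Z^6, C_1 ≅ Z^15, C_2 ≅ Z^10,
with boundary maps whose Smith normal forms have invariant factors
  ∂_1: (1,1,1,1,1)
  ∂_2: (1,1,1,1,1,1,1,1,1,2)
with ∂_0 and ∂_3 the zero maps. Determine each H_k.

H_0 ≅ Z,  H_1 ≅ Z/2,  H_2 = 0.

H_0: b_0 = 6 − 0 − 5 = 1; torsion from ∂_1 factors > 1: none. So H_0 ≅ Z.
H_1: b_1 = 15 − 5 − 10 = 0; torsion from ∂_2 factors > 1: [2]. So H_1 ≅ Z/2.
H_2: b_2 = 10 − 10 − 0 = 0; torsion from ∂_3 factors > 1: none. So H_2 ≅ 0.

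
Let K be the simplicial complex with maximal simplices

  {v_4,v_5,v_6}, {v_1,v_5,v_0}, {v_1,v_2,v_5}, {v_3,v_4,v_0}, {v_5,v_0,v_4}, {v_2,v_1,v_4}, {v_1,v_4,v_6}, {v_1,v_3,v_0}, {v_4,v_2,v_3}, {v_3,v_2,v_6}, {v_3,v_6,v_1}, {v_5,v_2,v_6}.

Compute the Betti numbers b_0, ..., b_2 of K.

b_0 = 1, b_1 = 0, b_2 = 0.

Fix the vertex order v_0 < v_1 < v_2 < v_3 < v_4 < v_5 < v_6 and write every simplex with vertices in increasing order. Then dim K = 2 and the simplices of K are:

  0-simplices (7): [v_0], [v_1], [v_2], [v_3], [v_4], [v_5], [v_6]
  1-simplices (18): (18 of them)
  2-simplices (12): (12 of them)

Hence C_0 ≅ Z^7, C_1 ≅ Z^18, C_2 ≅ Z^12.

∂_1: C_1 → C_0 is given by ∂[p,q] = [q] − [p]. For instance
  ∂[v_0,v_5] = [v_5] − [v_0].
The resulting 7×18 matrix has rank 6, and its Smith normal form has invariant factors (1,1,1,1,1,1).

∂_2: C_2 → C_1 acts by ∂[p,q,r] = [q,r] − [p,r] + [p,q]. For instance
  ∂[v_1,v_4,v_6] = [v_4,v_6] − [v_1,v_6] + [v_1,v_4],
  ∂[v_2,v_3,v_6] = [v_3,v_6] − [v_2,v_6] + [v_2,v_3].
This gives a 18×12 integer matrix of rank 12; reducing to Smith normal form yields diagonal entries (1,1,1,1,1,1,1,1,1,1,1,2).

Computing H_k = (kernel of ∂_k) / (image of ∂_{k+1}):

  H_0: rank C_0 − rank ∂_1 = 7 − 6 = 1, and the invariant factors of ∂_1 are all 1, so H_0 = Z.
  H_1: rank ker ∂_1 − rank ∂_2 = (18 − 6) − 12 = 0, and ∂_2 has invariant factor 2 > 1, so H_1 = Z/2.
  H_2: rank ker ∂_2 − rank ∂_3 = (12 − 12) − 0 = 0, and there is no ∂_3, so H_2 = 0.

Hence the Betti numbers are b_0 = 1, b_1 = 0, b_2 = 0.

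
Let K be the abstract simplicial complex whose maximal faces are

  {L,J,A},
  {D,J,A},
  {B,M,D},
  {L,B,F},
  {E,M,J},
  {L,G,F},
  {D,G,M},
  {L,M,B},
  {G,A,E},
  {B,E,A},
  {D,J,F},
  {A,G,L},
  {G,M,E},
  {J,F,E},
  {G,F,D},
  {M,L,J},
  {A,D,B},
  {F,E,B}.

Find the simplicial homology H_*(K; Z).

Fix the vertex order A < B < D < E < F < G < J < L < M and write every simplex with vertices in increasing order. Then dim K = 2 and the simplices of K are:

  0-simplices (9): A, B, D, E, F, G, J, L, M
  1-simplices (27): AB, AD, AE, AG, AJ, AL, BD, BE, BF, BL, BM, DF, DG, DJ, DM, EF, EG, EJ, EM, FG, FJ, FL, GL, GM, JL, JM, LM
  2-simplices (18): ABD, ABE, ADJ, AEG, AGL, AJL, BDM, BEF, BFL, BLM, DFG, DFJ, DGM, EFJ, EGM, EJM, FGL, JLM

giving chain groups C_0 ≅ Z^9, C_1 ≅ Z^27, C_2 ≅ Z^18.

The boundary map ∂_1: C_1 → C_0 is given by ∂[p,q] = [q] − [p].
The 9×27 boundary matrix has rank 8 and Smith normal form diag(1,1,1,1,1,1,1,1).

The boundary map ∂_2: C_2 → C_1 sends each 2-simplex [p,q,r] to [q,r] − [p,r] + [p,q]. For instance
  ∂AEG = EG − AG + AE,
  ∂DFJ = FJ − DJ + DF.
The 27×18 boundary matrix has rank 17 and Smith normal form diag(1,1,1,1,1,1,1,1,1,1,1,1,1,1,1,1,1).

Computing H_k = (kernel of ∂_k) / (image of ∂_{k+1}):

  H_0: rank C_0 − rank ∂_1 = 9 − 8 = 1, and the invariant factors of ∂_1 are all 1, so H_0 ≅ Z.
  H_1: rank ker ∂_1 − rank ∂_2 = (27 − 8) − 17 = 2, and the invariant factors of ∂_2 are all 1, so H_1 ≅ Z^2.
  H_2: rank ker ∂_2 − rank ∂_3 = (18 − 17) − 0 = 1, and there is no ∂_3, so H_2 ≅ Z.

As a check, the Euler characteristic is 9 − 27 + 18 = 0, which agrees with 1 − 2 + 1 = 0.
(K is a triangulation of the torus T^2.)

H_0 ≅ Z,  H_1 ≅ Z^2,  H_2 ≅ Z.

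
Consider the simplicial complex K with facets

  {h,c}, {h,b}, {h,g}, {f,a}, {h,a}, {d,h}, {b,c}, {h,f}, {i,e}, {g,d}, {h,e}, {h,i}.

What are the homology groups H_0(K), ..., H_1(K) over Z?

H_0 = Z,  H_1 = Z^4.

Order the vertices as a < b < c < d < e < f < g < h < i. Listing each simplex with vertices in this order, K has dimension 1 with simplices:

  0-simplices (9): a, b, c, d, e, f, g, h, i
  1-simplices (12): af, ah, bc, bh, ch, dg, dh, eh, ei, fh, gh, hi

giving chain groups C_0 ≅ Z^9, C_1 ≅ Z^12.

The boundary map ∂_1: C_1 → C_0 maps an edge to its endpoints' difference, ∂[p,q] = q − p. For instance
  ∂gh = h − g.
The 9×12 boundary matrix has rank 8 and Smith normal form diag(1,1,1,1,1,1,1,1).

Computing H_k = (kernel of ∂_k) / (image of ∂_{k+1}):

  H_0: rank C_0 − rank ∂_1 = 9 − 8 = 1, and the invariant factors of ∂_1 are all 1, so H_0 = Z.
  H_1: rank ker ∂_1 − rank ∂_2 = (12 − 8) − 0 = 4, and there is no ∂_2, so H_1 = Z^4.

(K is a triangulation of a wedge of 4 circles.)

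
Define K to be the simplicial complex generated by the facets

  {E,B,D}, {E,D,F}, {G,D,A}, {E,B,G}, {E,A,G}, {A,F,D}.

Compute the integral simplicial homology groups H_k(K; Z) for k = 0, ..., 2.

H_0 = Z,  H_1 = Z,  H_2 = 0.

Fix the vertex order A < B < D < E < F < G and write every simplex with vertices in increasing order. Then dim K = 2 and the simplices of K are:

  0-simplices (6): A, B, D, E, F, G
  1-simplices (12): AD, AE, AF, AG, BD, BE, BG, DE, DF, DG, EF, EG
  2-simplices (6): ADF, ADG, AEG, BDE, BEG, DEF

Hence C_0 ≅ Z^6, C_1 ≅ Z^12, C_2 ≅ Z^6.

The boundary map ∂_1: C_1 → C_0 sends each edge [p,q] (with p < q) to q − p. For instance
  ∂BG = G − B.
This gives a 6×12 integer matrix of rank 5; reducing to Smith normal form yields diagonal entries (1,1,1,1,1).

The boundary map ∂_2: C_2 → C_1 maps a triangle to the signed sum of its edges. For instance
  ∂AEG = EG − AG + AE,
  ∂BDE = DE − BE + BD.
The 12×6 boundary matrix has rank 6 and Smith normal form diag(1,1,1,1,1,1).

Now H_k = ker ∂_k / im ∂_{k+1}, so:

  H_0: rank C_0 − rank ∂_1 = 6 − 5 = 1, and the invariant factors of ∂_1 are all 1, so H_0 ≅ Z.
  H_1: rank ker ∂_1 − rank ∂_2 = (12 − 5) − 6 = 1, and the invariant factors of ∂_2 are all 1, so H_1 ≅ Z.
  H_2: rank ker ∂_2 − rank ∂_3 = (6 − 6) − 0 = 0, and there is no ∂_3, so H_2 ≅ 0.

(K is a triangulation of the cylinder S^1 x I.)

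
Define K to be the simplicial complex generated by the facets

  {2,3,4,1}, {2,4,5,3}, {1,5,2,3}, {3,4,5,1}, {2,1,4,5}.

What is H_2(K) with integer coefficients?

H_2 ≅ 0.

Fix the vertex order 1 < 2 < 3 < 4 < 5 and write every simplex with vertices in increasing order. Then dim K = 3 and the simplices of K are:

  0-simplices (5): [1], [2], [3], [4], [5]
  1-simplices (10): [1,2], [1,3], [1,4], [1,5], [2,3], [2,4], [2,5], [3,4], [3,5], [4,5]
  2-simplices (10): [1,2,3], [1,2,4], [1,2,5], [1,3,4], [1,3,5], [1,4,5], [2,3,4], [2,3,5], [2,4,5], [3,4,5]
  3-simplices (5): [1,2,3,4], [1,2,3,5], [1,2,4,5], [1,3,4,5], [2,3,4,5]

giving chain groups C_0 ≅ Z^5, C_1 ≅ Z^10, C_2 ≅ Z^10, C_3 ≅ Z^5.

Boundary ∂_1: C_1 → C_0 sends each edge [p,q] (with p < q) to q − p. For instance
  ∂[4,5] = [5] − [4].
This gives a 5×10 integer matrix of rank 4; reducing to Smith normal form yields diagonal entries (1,1,1,1).

∂_2: C_2 → C_1 maps a triangle to the signed sum of its edges. For instance
  ∂[1,3,4] = [3,4] − [1,4] + [1,3],
  ∂[1,2,5] = [2,5] − [1,5] + [1,2].
This gives a 10×10 integer matrix of rank 6; reducing to Smith normal form yields diagonal entries (1,1,1,1,1,1).

Boundary ∂_3: C_3 → C_2 sends each 3-simplex σ to the alternating sum Σ_i (−1)^i (σ with its i-th vertex removed). For instance
  ∂[1,2,3,4] = [2,3,4] − [1,3,4] + [1,2,4] − [1,2,3],
  ∂[1,2,3,5] = [2,3,5] − [1,3,5] + [1,2,5] − [1,2,3].
The 10×5 boundary matrix has rank 4 and Smith normal form diag(1,1,1,1).

From H_k ≅ ker(∂_k) / im(∂_{k+1}) we obtain:

  H_2: rank ker ∂_2 − rank ∂_3 = (10 − 6) − 4 = 0, and the invariant factors of ∂_3 are all 1, so H_2 ≅ 0.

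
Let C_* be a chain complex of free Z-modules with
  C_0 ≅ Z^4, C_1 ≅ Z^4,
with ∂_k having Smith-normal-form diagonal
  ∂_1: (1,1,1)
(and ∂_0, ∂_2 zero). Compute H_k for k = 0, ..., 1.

H_0 ≅ Z,  H_1 ≅ Z.

H_0: b_0 = 4 − 0 − 3 = 1; torsion from ∂_1 factors > 1: none. So H_0 ≅ Z.
H_1: b_1 = 4 − 3 − 0 = 1; torsion from ∂_2 factors > 1: none. So H_1 ≅ Z.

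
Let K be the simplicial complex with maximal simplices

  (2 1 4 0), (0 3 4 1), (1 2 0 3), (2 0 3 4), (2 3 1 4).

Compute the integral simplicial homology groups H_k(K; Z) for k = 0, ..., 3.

H_0 = Z,  H_1 = 0,  H_2 = 0,  H_3 = Z.

We work with the vertex ordering 0 < 1 < 2 < 3 < 4. The simplices of K, each written with vertices in increasing order, are:

  0-simplices (5): [0], [1], [2], [3], [4]
  1-simplices (10): [0,1], [0,2], [0,3], [0,4], [1,2], [1,3], [1,4], [2,3], [2,4], [3,4]
  2-simplices (10): [0,1,2], [0,1,3], [0,1,4], [0,2,3], [0,2,4], [0,3,4], [1,2,3], [1,2,4], [1,3,4], [2,3,4]
  3-simplices (5): [0,1,2,3], [0,1,2,4], [0,1,3,4], [0,2,3,4], [1,2,3,4]

so the chain groups are C_0 ≅ Z^5, C_1 ≅ Z^10, C_2 ≅ Z^10, C_3 ≅ Z^5.

∂_1: C_1 → C_0 is given by ∂[p,q] = [q] − [p].
This gives a 5×10 integer matrix of rank 4; reducing to Smith normal form yields diagonal entries (1,1,1,1).

The boundary map ∂_2: C_2 → C_1 sends each 2-simplex [p,q,r] to [q,r] − [p,r] + [p,q]. For instance
  ∂[1,2,4] = [2,4] − [1,4] + [1,2],
  ∂[0,2,4] = [2,4] − [0,4] + [0,2].
The 10×10 boundary matrix has rank 6 and Smith normal form diag(1,1,1,1,1,1).

Boundary ∂_3: C_3 → C_2 sends each 3-simplex σ to the alternating sum Σ_i (−1)^i (σ with its i-th vertex removed). For instance
  ∂[0,1,3,4] = [1,3,4] − [0,3,4] + [0,1,4] − [0,1,3],
  ∂[0,2,3,4] = [2,3,4] − [0,3,4] + [0,2,4] − [0,2,3].
The 10×5 boundary matrix has rank 4 and Smith normal form diag(1,1,1,1).

Reading off H_k = ker ∂_k / im ∂_{k+1}:

  H_0: rank C_0 − rank ∂_1 = 5 − 4 = 1, and the invariant factors of ∂_1 are all 1, so H_0 = Z.
  H_1: rank ker ∂_1 − rank ∂_2 = (10 − 4) − 6 = 0, and the invariant factors of ∂_2 are all 1, so H_1 = 0.
  H_2: rank ker ∂_2 − rank ∂_3 = (10 − 6) − 4 = 0, and the invariant factors of ∂_3 are all 1, so H_2 = 0.
  H_3: rank ker ∂_3 − rank ∂_4 = (5 − 4) − 0 = 1, and there is no ∂_4, so H_3 = Z.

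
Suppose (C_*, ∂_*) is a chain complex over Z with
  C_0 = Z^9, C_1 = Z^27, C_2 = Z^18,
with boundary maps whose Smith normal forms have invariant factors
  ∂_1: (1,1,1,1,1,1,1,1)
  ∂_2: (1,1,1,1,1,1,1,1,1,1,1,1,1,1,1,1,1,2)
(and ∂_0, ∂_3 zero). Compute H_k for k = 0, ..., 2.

H_0: b_0 = 9 − 0 − 8 = 1; torsion from ∂_1 factors > 1: none. So H_0 ≅ Z.
H_1: b_1 = 27 − 8 − 18 = 1; torsion from ∂_2 factors > 1: [2]. So H_1 ≅ Z ⊕ Z/2.
H_2: b_2 = 18 − 18 − 0 = 0; torsion from ∂_3 factors > 1: none. So H_2 ≅ 0.

H_0 ≅ Z,  H_1 ≅ Z ⊕ Z/2,  H_2 = 0.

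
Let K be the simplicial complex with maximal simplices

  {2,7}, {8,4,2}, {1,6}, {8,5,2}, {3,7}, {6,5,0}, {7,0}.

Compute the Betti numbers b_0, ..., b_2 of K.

We work with the vertex ordering 0 < 1 < 2 < 3 < 4 < 5 < 6 < 7 < 8. The simplices of K, each written with vertices in increasing order, are:

  0-simplices (9): [0], [1], [2], [3], [4], [5], [6], [7], [8]
  1-simplices (12): [0,5], [0,6], [0,7], [1,6], [2,4], [2,5], [2,7], [2,8], [3,7], [4,8], [5,6], [5,8]
  2-simplices (3): [0,5,6], [2,4,8], [2,5,8]

so the chain groups are C_0 ≅ Z^9, C_1 ≅ Z^12, C_2 ≅ Z^3.

The boundary map ∂_1: C_1 → C_0 is given by ∂[p,q] = [q] − [p]. For instance
  ∂[0,6] = [6] − [0].
This gives a 9×12 integer matrix of rank 8; reducing to Smith normal form yields diagonal entries (1,1,1,1,1,1,1,1).

∂_2: C_2 → C_1 maps a triangle to the signed sum of its edges. For instance
  ∂[2,5,8] = [5,8] − [2,8] + [2,5],
  ∂[0,5,6] = [5,6] − [0,6] + [0,5].
This gives a 12×3 integer matrix of rank 3; reducing to Smith normal form yields diagonal entries (1,1,1).

From H_k ≅ ker(∂_k) / im(∂_{k+1}) we obtain:

  H_0: rank C_0 − rank ∂_1 = 9 − 8 = 1, and the invariant factors of ∂_1 are all 1, so H_0 = Z.
  H_1: rank ker ∂_1 − rank ∂_2 = (12 − 8) − 3 = 1, and the invariant factors of ∂_2 are all 1, so H_1 = Z.
  H_2: rank ker ∂_2 − rank ∂_3 = (3 − 3) − 0 = 0, and there is no ∂_3, so H_2 = 0.

Hence the Betti numbers are b_0 = 1, b_1 = 1, b_2 = 0.

b_0 = 1, b_1 = 1, b_2 = 0.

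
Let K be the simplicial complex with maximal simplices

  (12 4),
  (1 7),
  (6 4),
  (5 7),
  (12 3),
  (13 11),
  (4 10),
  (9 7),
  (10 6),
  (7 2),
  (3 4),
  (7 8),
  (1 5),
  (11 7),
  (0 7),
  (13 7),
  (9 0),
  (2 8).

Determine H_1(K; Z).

H_1 = Z^6.

Order the vertices as 0 < 1 < 2 < 3 < 4 < 5 < 6 < 7 < 8 < 9 < 10 < 11 < 12 < 13. Listing each simplex with vertices in this order, K has dimension 1 with simplices:

  0-simplices (14): [0], [1], [2], [3], [4], [5], [6], [7], [8], [9], [10], [11], [12], [13]
  1-simplices (18): [0,7], [0,9], [1,5], [1,7], [2,7], [2,8], [3,4], [3,12], [4,6], [4,10], [4,12], [5,7], [6,10], [7,8], [7,9], [7,11], [7,13], [11,13]

Hence C_0 ≅ Z^14, C_1 ≅ Z^18.

∂_1: C_1 → C_0 sends each edge [p,q] (with p < q) to q − p. For instance
  ∂[1,5] = [5] − [1].
As a 14×18 matrix over Z this has rank 12, with invariant factors (1,1,1,1,1,1,1,1,1,1,1,1).

Computing H_k = (kernel of ∂_k) / (image of ∂_{k+1}):

  H_1: rank ker ∂_1 − rank ∂_2 = (18 − 12) − 0 = 6, and there is no ∂_2, so H_1 ≅ Z^6.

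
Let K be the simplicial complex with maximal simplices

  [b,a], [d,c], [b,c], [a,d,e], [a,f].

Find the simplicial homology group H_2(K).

H_2 = 0.

Order the vertices as a < b < c < d < e < f. Listing each simplex with vertices in this order, K has dimension 2 with simplices:

  0-simplices (6): a, b, c, d, e, f
  1-simplices (7): ab, ad, ae, af, bc, cd, de
  2-simplices (1): ade

giving chain groups C_0 ≅ Z^6, C_1 ≅ Z^7, C_2 ≅ Z^1.

∂_1: C_1 → C_0 sends each edge [p,q] (with p < q) to q − p. For instance
  ∂bc = c − b.
The resulting 6×7 matrix has rank 5, and its Smith normal form has invariant factors (1,1,1,1,1).

Boundary ∂_2: C_2 → C_1 acts by ∂[p,q,r] = [q,r] − [p,r] + [p,q]. For instance
  ∂ade = de − ae + ad.
This gives a 7×1 integer matrix of rank 1; reducing to Smith normal form yields diagonal entries (1).

Reading off H_k = ker ∂_k / im ∂_{k+1}:

  H_2: rank ker ∂_2 − rank ∂_3 = (1 − 1) − 0 = 0, and there is no ∂_3, so H_2 ≅ 0.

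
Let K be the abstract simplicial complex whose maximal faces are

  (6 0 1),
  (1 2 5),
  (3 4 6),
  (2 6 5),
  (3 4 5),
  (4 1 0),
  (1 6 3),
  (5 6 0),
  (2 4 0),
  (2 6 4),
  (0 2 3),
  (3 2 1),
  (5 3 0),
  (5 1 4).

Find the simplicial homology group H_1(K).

H_1 = Z^2.

Take the total order 0 < 1 < 2 < 3 < 4 < 5 < 6 on the vertex set. Then K (dimension 2) consists of the simplices:

  0-simplices (7): [0], [1], [2], [3], [4], [5], [6]
  1-simplices (21): [0,1], [0,2], [0,3], [0,4], [0,5], [0,6], [1,2], [1,3], [1,4], [1,5], [1,6], [2,3], [2,4], [2,5], [2,6], [3,4], [3,5], [3,6], [4,5], [4,6], [5,6]
  2-simplices (14): [0,1,4], [0,1,6], [0,2,3], [0,2,4], [0,3,5], [0,5,6], [1,2,3], [1,2,5], [1,3,6], [1,4,5], [2,4,6], [2,5,6], [3,4,5], [3,4,6]

Hence C_0 ≅ Z^7, C_1 ≅ Z^21, C_2 ≅ Z^14.

∂_1: C_1 → C_0 maps an edge to its endpoints' difference, ∂[p,q] = q − p. For instance
  ∂[5,6] = [6] − [5].
The resulting 7×21 matrix has rank 6, and its Smith normal form has invariant factors (1,1,1,1,1,1).

The boundary map ∂_2: C_2 → C_1 sends each 2-simplex [p,q,r] to [q,r] − [p,r] + [p,q]. For instance
  ∂[1,2,5] = [2,5] − [1,5] + [1,2],
  ∂[1,4,5] = [4,5] − [1,5] + [1,4].
The resulting 21×14 matrix has rank 13, and its Smith normal form has invariant factors (1,1,1,1,1,1,1,1,1,1,1,1,1).

Reading off H_k = ker ∂_k / im ∂_{k+1}:

  H_1: rank ker ∂_1 − rank ∂_2 = (21 − 6) − 13 = 2, and the invariant factors of ∂_2 are all 1, so H_1 = Z^2.

(K is a triangulation of the torus T^2.)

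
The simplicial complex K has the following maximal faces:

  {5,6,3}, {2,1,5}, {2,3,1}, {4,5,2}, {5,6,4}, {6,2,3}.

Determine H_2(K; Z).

H_2 = 0.

Order the vertices as 1 < 2 < 3 < 4 < 5 < 6. Listing each simplex with vertices in this order, K has dimension 2 with simplices:

  0-simplices (6): [1], [2], [3], [4], [5], [6]
  1-simplices (12): [1,2], [1,3], [1,5], [2,3], [2,4], [2,5], [2,6], [3,5], [3,6], [4,5], [4,6], [5,6]
  2-simplices (6): [1,2,3], [1,2,5], [2,3,6], [2,4,5], [3,5,6], [4,5,6]

so the chain groups are C_0 ≅ Z^6, C_1 ≅ Z^12, C_2 ≅ Z^6.

∂_1: C_1 → C_0 is given by ∂[p,q] = [q] − [p].
The resulting 6×12 matrix has rank 5, and its Smith normal form has invariant factors (1,1,1,1,1).

∂_2: C_2 → C_1 maps a triangle to the signed sum of its edges. For instance
  ∂[2,4,5] = [4,5] − [2,5] + [2,4],
  ∂[4,5,6] = [5,6] − [4,6] + [4,5].
The 12×6 boundary matrix has rank 6 and Smith normal form diag(1,1,1,1,1,1).

From H_k ≅ ker(∂_k) / im(∂_{k+1}) we obtain:

  H_2: rank ker ∂_2 − rank ∂_3 = (6 − 6) − 0 = 0, and there is no ∂_3, so H_2 ≅ 0.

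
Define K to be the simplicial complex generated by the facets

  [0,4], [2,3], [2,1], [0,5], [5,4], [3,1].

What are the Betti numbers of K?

Take the total order 0 < 1 < 2 < 3 < 4 < 5 on the vertex set. Then K (dimension 1) consists of the simplices:

  0-simplices (6): [0], [1], [2], [3], [4], [5]
  1-simplices (6): [0,4], [0,5], [1,2], [1,3], [2,3], [4,5]

giving chain groups C_0 ≅ Z^6, C_1 ≅ Z^6.

Boundary ∂_1: C_1 → C_0 maps an edge to its endpoints' difference, ∂[p,q] = q − p.
The resulting 6×6 matrix has rank 4, and its Smith normal form has invariant factors (1,1,1,1).

Reading off H_k = ker ∂_k / im ∂_{k+1}:

  H_0: rank C_0 − rank ∂_1 = 6 − 4 = 2, and the invariant factors of ∂_1 are all 1, so H_0 ≅ Z^2.
  H_1: rank ker ∂_1 − rank ∂_2 = (6 − 4) − 0 = 2, and there is no ∂_2, so H_1 ≅ Z^2.

Hence the Betti numbers are b_0 = 2, b_1 = 2.

b_0 = 2, b_1 = 2.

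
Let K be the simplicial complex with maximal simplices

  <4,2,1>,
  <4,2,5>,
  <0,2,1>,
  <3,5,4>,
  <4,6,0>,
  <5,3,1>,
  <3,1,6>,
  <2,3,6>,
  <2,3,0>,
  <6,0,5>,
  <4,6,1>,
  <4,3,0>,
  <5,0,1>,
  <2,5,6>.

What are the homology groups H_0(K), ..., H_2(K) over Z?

Fix the vertex order 0 < 1 < 2 < 3 < 4 < 5 < 6 and write every simplex with vertices in increasing order. Then dim K = 2 and the simplices of K are:

  0-simplices (7): [0], [1], [2], [3], [4], [5], [6]
  1-simplices (21): [0,1], [0,2], [0,3], [0,4], [0,5], [0,6], [1,2], [1,3], [1,4], [1,5], [1,6], [2,3], [2,4], [2,5], [2,6], [3,4], [3,5], [3,6], [4,5], [4,6], [5,6]
  2-simplices (14): [0,1,2], [0,1,5], [0,2,3], [0,3,4], [0,4,6], [0,5,6], [1,2,4], [1,3,5], [1,3,6], [1,4,6], [2,3,6], [2,4,5], [2,5,6], [3,4,5]

Hence C_0 ≅ Z^7, C_1 ≅ Z^21, C_2 ≅ Z^14.

Boundary ∂_1: C_1 → C_0 maps an edge to its endpoints' difference, ∂[p,q] = q − p. For instance
  ∂[3,6] = [6] − [3].
As a 7×21 matrix over Z this has rank 6, with invariant factors (1,1,1,1,1,1).

The boundary map ∂_2: C_2 → C_1 sends each 2-simplex [p,q,r] to [q,r] − [p,r] + [p,q]. For instance
  ∂[0,1,2] = [1,2] − [0,2] + [0,1],
  ∂[0,3,4] = [3,4] − [0,4] + [0,3].
The 21×14 boundary matrix has rank 13 and Smith normal form diag(1,1,1,1,1,1,1,1,1,1,1,1,1).

Now H_k = ker ∂_k / im ∂_{k+1}, so:

  H_0: rank C_0 − rank ∂_1 = 7 − 6 = 1, and the invariant factors of ∂_1 are all 1, so H_0 = Z.
  H_1: rank ker ∂_1 − rank ∂_2 = (21 − 6) − 13 = 2, and the invariant factors of ∂_2 are all 1, so H_1 = Z^2.
  H_2: rank ker ∂_2 − rank ∂_3 = (14 − 13) − 0 = 1, and there is no ∂_3, so H_2 = Z.

(K is a triangulation of the torus T^2.)

H_0 ≅ Z,  H_1 ≅ Z^2,  H_2 ≅ Z.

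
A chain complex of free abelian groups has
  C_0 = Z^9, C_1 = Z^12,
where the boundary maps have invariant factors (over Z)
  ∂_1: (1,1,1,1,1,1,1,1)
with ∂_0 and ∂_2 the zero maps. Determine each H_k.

H_0 = Z,  H_1 = Z^4.

H_0: b_0 = 9 − 0 − 8 = 1; torsion from ∂_1 factors > 1: none. So H_0 = Z.
H_1: b_1 = 12 − 8 − 0 = 4; torsion from ∂_2 factors > 1: none. So H_1 = Z^4.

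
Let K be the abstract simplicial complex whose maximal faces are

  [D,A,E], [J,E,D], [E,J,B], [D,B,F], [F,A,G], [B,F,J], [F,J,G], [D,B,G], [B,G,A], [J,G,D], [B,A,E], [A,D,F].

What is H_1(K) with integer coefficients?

H_1 ≅ Z_2.

Order the vertices as A < B < D < E < F < G < J. Listing each simplex with vertices in this order, K has dimension 2 with simplices:

  0-simplices (7): A, B, D, E, F, G, J
  1-simplices (18): AB, AD, AE, AF, AG, BD, BE, BF, BG, BJ, DE, DF, DG, DJ, EJ, FG, FJ, GJ
  2-simplices (12): ABE, ABG, ADE, ADF, AFG, BDF, BDG, BEJ, BFJ, DEJ, DGJ, FGJ

giving chain groups C_0 ≅ Z^7, C_1 ≅ Z^18, C_2 ≅ Z^12.

∂_1: C_1 → C_0 maps an edge to its endpoints' difference, ∂[p,q] = q − p. For instance
  ∂FG = G − F.
This gives a 7×18 integer matrix of rank 6; reducing to Smith normal form yields diagonal entries (1,1,1,1,1,1).

Boundary ∂_2: C_2 → C_1 maps a triangle to the signed sum of its edges. For instance
  ∂BDG = DG − BG + BD,
  ∂BFJ = FJ − BJ + BF.
The resulting 18×12 matrix has rank 12, and its Smith normal form has invariant factors (1,1,1,1,1,1,1,1,1,1,1,2).

Computing H_k = (kernel of ∂_k) / (image of ∂_{k+1}):

  H_1: rank ker ∂_1 − rank ∂_2 = (18 − 6) − 12 = 0, and ∂_2 has invariant factor 2 > 1, so H_1 = Z_2.

(K is a triangulation of the real projective plane RP^2.)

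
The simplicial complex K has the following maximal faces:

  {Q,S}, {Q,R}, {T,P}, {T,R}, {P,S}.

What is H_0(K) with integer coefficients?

K has 5 vertices, 5 edges.
rank ∂_0 = 0, rank ∂_1 = 4 ⇒ b_0 = 5 − 0 − 4 = 1; all invariant factors of ∂_1 are 1 so no torsion. So H_0 = Z.

H_0 = Z.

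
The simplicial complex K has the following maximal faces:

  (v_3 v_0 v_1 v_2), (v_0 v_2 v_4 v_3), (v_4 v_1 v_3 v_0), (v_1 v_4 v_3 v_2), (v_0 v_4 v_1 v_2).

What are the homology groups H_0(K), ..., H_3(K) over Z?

Order the vertices as v_0 < v_1 < v_2 < v_3 < v_4. Listing each simplex with vertices in this order, K has dimension 3 with simplices:

  0-simplices (5): [v_0], [v_1], [v_2], [v_3], [v_4]
  1-simplices (10): [v_0,v_1], [v_0,v_2], [v_0,v_3], [v_0,v_4], [v_1,v_2], [v_1,v_3], [v_1,v_4], [v_2,v_3], [v_2,v_4], [v_3,v_4]
  2-simplices (10): [v_0,v_1,v_2], [v_0,v_1,v_3], [v_0,v_1,v_4], [v_0,v_2,v_3], [v_0,v_2,v_4], [v_0,v_3,v_4], [v_1,v_2,v_3], [v_1,v_2,v_4], [v_1,v_3,v_4], [v_2,v_3,v_4]
  3-simplices (5): [v_0,v_1,v_2,v_3], [v_0,v_1,v_2,v_4], [v_0,v_1,v_3,v_4], [v_0,v_2,v_3,v_4], [v_1,v_2,v_3,v_4]

so the chain groups are C_0 ≅ Z^5, C_1 ≅ Z^10, C_2 ≅ Z^10, C_3 ≅ Z^5.

∂_1: C_1 → C_0 is given by ∂[p,q] = [q] − [p]. For instance
  ∂[v_2,v_3] = [v_3] − [v_2].
This gives a 5×10 integer matrix of rank 4; reducing to Smith normal form yields diagonal entries (1,1,1,1).

Boundary ∂_2: C_2 → C_1 sends each 2-simplex [p,q,r] to [q,r] − [p,r] + [p,q]. For instance
  ∂[v_0,v_3,v_4] = [v_3,v_4] − [v_0,v_4] + [v_0,v_3],
  ∂[v_0,v_1,v_2] = [v_1,v_2] − [v_0,v_2] + [v_0,v_1].
The 10×10 boundary matrix has rank 6 and Smith normal form diag(1,1,1,1,1,1).

The boundary map ∂_3: C_3 → C_2 sends each 3-simplex σ to the alternating sum Σ_i (−1)^i (σ with its i-th vertex removed). For instance
  ∂[v_0,v_1,v_2,v_4] = [v_1,v_2,v_4] − [v_0,v_2,v_4] + [v_0,v_1,v_4] − [v_0,v_1,v_2],
  ∂[v_0,v_1,v_3,v_4] = [v_1,v_3,v_4] − [v_0,v_3,v_4] + [v_0,v_1,v_4] − [v_0,v_1,v_3].
This gives a 10×5 integer matrix of rank 4; reducing to Smith normal form yields diagonal entries (1,1,1,1).

Computing H_k = (kernel of ∂_k) / (image of ∂_{k+1}):

  H_0: rank C_0 − rank ∂_1 = 5 − 4 = 1, and the invariant factors of ∂_1 are all 1, so H_0 ≅ Z.
  H_1: rank ker ∂_1 − rank ∂_2 = (10 − 4) − 6 = 0, and the invariant factors of ∂_2 are all 1, so H_1 ≅ 0.
  H_2: rank ker ∂_2 − rank ∂_3 = (10 − 6) − 4 = 0, and the invariant factors of ∂_3 are all 1, so H_2 ≅ 0.
  H_3: rank ker ∂_3 − rank ∂_4 = (5 − 4) − 0 = 1, and there is no ∂_4, so H_3 ≅ Z.

As a check, the Euler characteristic is 5 − 10 + 10 − 5 = 0, which agrees with 1 − 0 + 0 − 1 = 0.
(K is a triangulation of the 3-sphere S^3.)

H_0 = Z,  H_1 = 0,  H_2 = 0,  H_3 = Z.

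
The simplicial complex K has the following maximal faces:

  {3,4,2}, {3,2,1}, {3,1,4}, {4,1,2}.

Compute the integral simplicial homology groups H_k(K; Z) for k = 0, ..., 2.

H_0 = Z,  H_1 = 0,  H_2 = Z.

K has 4 vertices, 6 edges, 4 triangles.
rank ∂_0 = 0, rank ∂_1 = 3 ⇒ b_0 = 4 − 0 − 3 = 1; all invariant factors of ∂_1 are 1 so no torsion. So H_0 ≅ Z.
rank ∂_1 = 3, rank ∂_2 = 3 ⇒ b_1 = 6 − 3 − 3 = 0; all invariant factors of ∂_2 are 1 so no torsion. So H_1 ≅ 0.
rank ∂_2 = 3, rank ∂_3 = 0 ⇒ b_2 = 4 − 3 − 0 = 1. So H_2 ≅ Z.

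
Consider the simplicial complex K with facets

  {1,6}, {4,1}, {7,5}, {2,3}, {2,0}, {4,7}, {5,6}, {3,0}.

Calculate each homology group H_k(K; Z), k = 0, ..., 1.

Order the vertices as 0 < 1 < 2 < 3 < 4 < 5 < 6 < 7. Listing each simplex with vertices in this order, K has dimension 1 with simplices:

  0-simplices (8): [0], [1], [2], [3], [4], [5], [6], [7]
  1-simplices (8): [0,2], [0,3], [1,4], [1,6], [2,3], [4,7], [5,6], [5,7]

Hence C_0 ≅ Z^8, C_1 ≅ Z^8.

∂_1: C_1 → C_0 maps an edge to its endpoints' difference, ∂[p,q] = q − p. For instance
  ∂[2,3] = [3] − [2].
As a 8×8 matrix over Z this has rank 6, with invariant factors (1,1,1,1,1,1).

Reading off H_k = ker ∂_k / im ∂_{k+1}:

  H_0: rank C_0 − rank ∂_1 = 8 − 6 = 2, and the invariant factors of ∂_1 are all 1, so H_0 = Z^2.
  H_1: rank ker ∂_1 − rank ∂_2 = (8 − 6) − 0 = 2, and there is no ∂_2, so H_1 = Z^2.

(K is a triangulation of the disjoint union of the circle S^1 and the circle S^1.)

H_0 = Z^2,  H_1 = Z^2.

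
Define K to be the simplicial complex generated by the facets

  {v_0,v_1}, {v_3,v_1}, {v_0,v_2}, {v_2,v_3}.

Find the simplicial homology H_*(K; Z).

We work with the vertex ordering v_0 < v_1 < v_2 < v_3. The simplices of K, each written with vertices in increasing order, are:

  0-simplices (4): [v_0], [v_1], [v_2], [v_3]
  1-simplices (4): [v_0,v_1], [v_0,v_2], [v_1,v_3], [v_2,v_3]

giving chain groups C_0 ≅ Z^4, C_1 ≅ Z^4.

The boundary map ∂_1: C_1 → C_0 is given by ∂[p,q] = [q] − [p]. For instance
  ∂[v_0,v_2] = [v_2] − [v_0].
This gives a 4×4 integer matrix of rank 3; reducing to Smith normal form yields diagonal entries (1,1,1).

From H_k ≅ ker(∂_k) / im(∂_{k+1}) we obtain:

  H_0: rank C_0 − rank ∂_1 = 4 − 3 = 1, and the invariant factors of ∂_1 are all 1, so H_0 ≅ Z.
  H_1: rank ker ∂_1 − rank ∂_2 = (4 − 3) − 0 = 1, and there is no ∂_2, so H_1 ≅ Z.

(K is a triangulation of the circle S^1.)

H_0 ≅ Z,  H_1 ≅ Z.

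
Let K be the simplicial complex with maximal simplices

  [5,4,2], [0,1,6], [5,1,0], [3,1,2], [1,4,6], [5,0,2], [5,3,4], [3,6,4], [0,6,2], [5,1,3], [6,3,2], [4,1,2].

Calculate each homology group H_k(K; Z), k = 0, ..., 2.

Order the vertices as 0 < 1 < 2 < 3 < 4 < 5 < 6. Listing each simplex with vertices in this order, K has dimension 2 with simplices:

  0-simplices (7): [0], [1], [2], [3], [4], [5], [6]
  1-simplices (18): [0,1], [0,2], [0,5], [0,6], [1,2], [1,3], [1,4], [1,5], [1,6], [2,3], [2,4], [2,5], [2,6], [3,4], [3,5], [3,6], [4,5], [4,6]
  2-simplices (12): [0,1,5], [0,1,6], [0,2,5], [0,2,6], [1,2,3], [1,2,4], [1,3,5], [1,4,6], [2,3,6], [2,4,5], [3,4,5], [3,4,6]

Hence C_0 ≅ Z^7, C_1 ≅ Z^18, C_2 ≅ Z^12.

Boundary ∂_1: C_1 → C_0 is given by ∂[p,q] = [q] − [p]. For instance
  ∂[1,6] = [6] − [1].
As a 7×18 matrix over Z this has rank 6, with invariant factors (1,1,1,1,1,1).

The boundary map ∂_2: C_2 → C_1 acts by ∂[p,q,r] = [q,r] − [p,r] + [p,q]. For instance
  ∂[2,3,6] = [3,6] − [2,6] + [2,3],
  ∂[1,3,5] = [3,5] − [1,5] + [1,3].
As a 18×12 matrix over Z this has rank 12, with invariant factors (1,1,1,1,1,1,1,1,1,1,1,2).

Computing H_k = (kernel of ∂_k) / (image of ∂_{k+1}):

  H_0: rank C_0 − rank ∂_1 = 7 − 6 = 1, and the invariant factors of ∂_1 are all 1, so H_0 = Z.
  H_1: rank ker ∂_1 − rank ∂_2 = (18 − 6) − 12 = 0, and ∂_2 has invariant factor 2 > 1, so H_1 = Z/2.
  H_2: rank ker ∂_2 − rank ∂_3 = (12 − 12) − 0 = 0, and there is no ∂_3, so H_2 = 0.

H_0 = Z,  H_1 = Z/2,  H_2 = 0.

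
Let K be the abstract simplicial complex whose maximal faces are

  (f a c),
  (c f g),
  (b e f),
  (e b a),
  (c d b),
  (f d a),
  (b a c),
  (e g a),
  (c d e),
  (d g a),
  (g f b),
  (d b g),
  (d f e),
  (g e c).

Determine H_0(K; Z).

We work with the vertex ordering a < b < c < d < e < f < g. The simplices of K, each written with vertices in increasing order, are:

  0-simplices (7): a, b, c, d, e, f, g
  1-simplices (21): ab, ac, ad, ae, af, ag, bc, bd, be, bf, bg, cd, ce, cf, cg, de, df, dg, ef, eg, fg
  2-simplices (14): abc, abe, acf, adf, adg, aeg, bcd, bdg, bef, bfg, cde, ceg, cfg, def

giving chain groups C_0 ≅ Z^7, C_1 ≅ Z^21, C_2 ≅ Z^14.

The boundary map ∂_1: C_1 → C_0 sends each edge [p,q] (with p < q) to q − p. For instance
  ∂ef = f − e.
This gives a 7×21 integer matrix of rank 6; reducing to Smith normal form yields diagonal entries (1,1,1,1,1,1).

Boundary ∂_2: C_2 → C_1 sends each 2-simplex [p,q,r] to [q,r] − [p,r] + [p,q]. For instance
  ∂ceg = eg − cg + ce,
  ∂cde = de − ce + cd.
The resulting 21×14 matrix has rank 13, and its Smith normal form has invariant factors (1,1,1,1,1,1,1,1,1,1,1,1,1).

Now H_k = ker ∂_k / im ∂_{k+1}, so:

  H_0: rank C_0 − rank ∂_1 = 7 − 6 = 1, and the invariant factors of ∂_1 are all 1, so H_0 ≅ Z.

(K is a triangulation of the torus T^2.)

H_0 = Z.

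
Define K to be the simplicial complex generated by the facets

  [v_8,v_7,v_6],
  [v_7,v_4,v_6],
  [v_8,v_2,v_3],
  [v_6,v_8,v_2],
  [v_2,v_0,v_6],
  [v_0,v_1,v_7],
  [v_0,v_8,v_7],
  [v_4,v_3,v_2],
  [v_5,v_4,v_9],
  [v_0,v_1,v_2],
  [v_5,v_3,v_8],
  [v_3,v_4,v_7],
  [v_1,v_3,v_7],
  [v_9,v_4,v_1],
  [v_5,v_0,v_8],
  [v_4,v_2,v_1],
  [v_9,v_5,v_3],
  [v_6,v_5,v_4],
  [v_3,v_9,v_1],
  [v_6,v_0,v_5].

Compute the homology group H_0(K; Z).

H_0 = Z.

We work with the vertex ordering v_0 < v_1 < v_2 < v_3 < v_4 < v_5 < v_6 < v_7 < v_8 < v_9. The simplices of K, each written with vertices in increasing order, are:

  0-simplices (10): [v_0], [v_1], [v_2], [v_3], [v_4], [v_5], [v_6], [v_7], [v_8], [v_9]
  1-simplices (30): (30 of them)
  2-simplices (20): (20 of them)

Hence C_0 ≅ Z^10, C_1 ≅ Z^30, C_2 ≅ Z^20.

∂_1: C_1 → C_0 sends each edge [p,q] (with p < q) to q − p. For instance
  ∂[v_3,v_5] = [v_5] − [v_3].
As a 10×30 matrix over Z this has rank 9, with invariant factors (1,1,1,1,1,1,1,1,1).

∂_2: C_2 → C_1 maps a triangle to the signed sum of its edges. For instance
  ∂[v_1,v_3,v_9] = [v_3,v_9] − [v_1,v_9] + [v_1,v_3],
  ∂[v_2,v_6,v_8] = [v_6,v_8] − [v_2,v_8] + [v_2,v_6].
The 30×20 boundary matrix has rank 20 and Smith normal form diag(1,1,1,1,1,1,1,1,1,1,1,1,1,1,1,1,1,1,1,2).

Now H_k = ker ∂_k / im ∂_{k+1}, so:

  H_0: rank C_0 − rank ∂_1 = 10 − 9 = 1, and the invariant factors of ∂_1 are all 1, so H_0 ≅ Z.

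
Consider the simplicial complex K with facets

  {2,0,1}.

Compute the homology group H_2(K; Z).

Fix the vertex order 0 < 1 < 2 and write every simplex with vertices in increasing order. Then dim K = 2 and the simplices of K are:

  0-simplices (3): [0], [1], [2]
  1-simplices (3): [0,1], [0,2], [1,2]
  2-simplices (1): [0,1,2]

Hence C_0 ≅ Z^3, C_1 ≅ Z^3, C_2 ≅ Z^1.

The boundary map ∂_1: C_1 → C_0 is given by ∂[p,q] = [q] − [p].
This gives a 3×3 integer matrix of rank 2; reducing to Smith normal form yields diagonal entries (1,1).

∂_2: C_2 → C_1 sends each 2-simplex [p,q,r] to [q,r] − [p,r] + [p,q]. For instance
  ∂[0,1,2] = [1,2] − [0,2] + [0,1].
The resulting 3×1 matrix has rank 1, and its Smith normal form has invariant factors (1).

Reading off H_k = ker ∂_k / im ∂_{k+1}:

  H_2: rank ker ∂_2 − rank ∂_3 = (1 − 1) − 0 = 0, and there is no ∂_3, so H_2 = 0.

H_2 ≅ 0.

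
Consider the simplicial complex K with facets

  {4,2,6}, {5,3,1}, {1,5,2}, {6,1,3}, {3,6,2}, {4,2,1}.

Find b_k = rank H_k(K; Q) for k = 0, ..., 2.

Take the total order 1 < 2 < 3 < 4 < 5 < 6 on the vertex set. Then K (dimension 2) consists of the simplices:

  0-simplices (6): [1], [2], [3], [4], [5], [6]
  1-simplices (12): [1,2], [1,3], [1,4], [1,5], [1,6], [2,3], [2,4], [2,5], [2,6], [3,5], [3,6], [4,6]
  2-simplices (6): [1,2,4], [1,2,5], [1,3,5], [1,3,6], [2,3,6], [2,4,6]

so the chain groups are C_0 ≅ Z^6, C_1 ≅ Z^12, C_2 ≅ Z^6.

Boundary ∂_1: C_1 → C_0 maps an edge to its endpoints' difference, ∂[p,q] = q − p. For instance
  ∂[1,2] = [2] − [1].
This gives a 6×12 integer matrix of rank 5; reducing to Smith normal form yields diagonal entries (1,1,1,1,1).

The boundary map ∂_2: C_2 → C_1 maps a triangle to the signed sum of its edges. For instance
  ∂[1,2,5] = [2,5] − [1,5] + [1,2],
  ∂[1,2,4] = [2,4] − [1,4] + [1,2].
The resulting 12×6 matrix has rank 6, and its Smith normal form has invariant factors (1,1,1,1,1,1).

Reading off H_k = ker ∂_k / im ∂_{k+1}:

  H_0: rank C_0 − rank ∂_1 = 6 − 5 = 1, and the invariant factors of ∂_1 are all 1, so H_0 = Z.
  H_1: rank ker ∂_1 − rank ∂_2 = (12 − 5) − 6 = 1, and the invariant factors of ∂_2 are all 1, so H_1 = Z.
  H_2: rank ker ∂_2 − rank ∂_3 = (6 − 6) − 0 = 0, and there is no ∂_3, so H_2 = 0.

Hence the Betti numbers are b_0 = 1, b_1 = 1, b_2 = 0.

b_0 = 1, b_1 = 1, b_2 = 0.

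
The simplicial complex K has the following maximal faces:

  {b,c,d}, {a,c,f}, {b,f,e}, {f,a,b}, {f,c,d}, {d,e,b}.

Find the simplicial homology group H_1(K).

H_1 = Z.

Order the vertices as a < b < c < d < e < f. Listing each simplex with vertices in this order, K has dimension 2 with simplices:

  0-simplices (6): a, b, c, d, e, f
  1-simplices (12): ab, ac, af, bc, bd, be, bf, cd, cf, de, df, ef
  2-simplices (6): abf, acf, bcd, bde, bef, cdf

so the chain groups are C_0 ≅ Z^6, C_1 ≅ Z^12, C_2 ≅ Z^6.

The boundary map ∂_1: C_1 → C_0 is given by ∂[p,q] = [q] − [p].
As a 6×12 matrix over Z this has rank 5, with invariant factors (1,1,1,1,1).

Boundary ∂_2: C_2 → C_1 sends each 2-simplex [p,q,r] to [q,r] − [p,r] + [p,q]. For instance
  ∂bde = de − be + bd,
  ∂cdf = df − cf + cd.
The resulting 12×6 matrix has rank 6, and its Smith normal form has invariant factors (1,1,1,1,1,1).

Reading off H_k = ker ∂_k / im ∂_{k+1}:

  H_1: rank ker ∂_1 − rank ∂_2 = (12 − 5) − 6 = 1, and the invariant factors of ∂_2 are all 1, so H_1 ≅ Z.

(K is a triangulation of the cylinder S^1 x I.)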